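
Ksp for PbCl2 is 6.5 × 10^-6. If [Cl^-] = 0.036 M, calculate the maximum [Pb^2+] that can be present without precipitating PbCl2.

[Pb^2+] = 5.0 × 10^-3 M

PbCl2(s) ⇌ Pb^2+(aq) + 2 Cl^-(aq)
Ksp = [Pb^2+][Cl^-]^2
Precipitation begins when Q = Ksp. With [Cl^-] = 0.036 M:
6.5 × 10^-6 = (0.036)^2 × [Pb^2+]
[Pb^2+] = (6.5 × 10^-6 / 1.30 × 10^-3) = 5.0 × 10^-3 M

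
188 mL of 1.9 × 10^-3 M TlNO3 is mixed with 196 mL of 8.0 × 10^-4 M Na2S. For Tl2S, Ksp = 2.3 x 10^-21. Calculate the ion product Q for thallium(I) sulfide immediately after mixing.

Q = 3.5 × 10^-10

Total volume = 188 + 196 = 384 mL.
[Tl^+] = 1.9 × 10^-3 × (188/384) = 9.30 × 10^-4 M
[S^2-] = 8.0 × 10^-4 × (196/384) = 4.08 x 10^-4 M
Tl2S(s) <=> 2 Tl^+ + S^2-, so Q = [Tl^+]^2[S^2-]
Q = (9.30 × 10^-4)^2(4.08 × 10^-4) = 3.5 × 10^-10
Q > Ksp, so Tl2S will precipitate.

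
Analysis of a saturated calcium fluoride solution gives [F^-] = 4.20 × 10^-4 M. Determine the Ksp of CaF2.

CaF2(s) ⇌ Ca^2+(aq) + 2 F^-(aq)
Stoichiometry gives [Ca^2+] = (1/2)[F^-] = 2.100 × 10^-4 M.
Ksp = [Ca^2+][F^-]^2
Ksp = 2.100 × 10^-4 × (4.20 x 10^-4)^2 = 3.70 × 10^-11

Ksp = 3.70e-11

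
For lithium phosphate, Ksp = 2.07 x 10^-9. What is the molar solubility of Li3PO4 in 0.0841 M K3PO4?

Li3PO4(s) <=> 3 Li^+ + PO4^3-
Ksp = [Li^+]^3[PO4^3-]
Let s = moles of Li3PO4 that dissolve per litre. [Li^+] = 3s, [PO4^3-] = 0.0841 + s ≈ 0.0841 (Ksp is small, so little additional dissolves).
Ksp ≈ (3s)^3 × 0.0841
s = 9.70 x 10^-4 M
Check: s = 9.7 × 10^-4 ≪ 0.0841, so the approximation is valid.

s ≈ 9.70 × 10^-4 M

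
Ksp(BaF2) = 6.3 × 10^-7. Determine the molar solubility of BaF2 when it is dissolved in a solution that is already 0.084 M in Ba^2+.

BaF2(s) ⇌ Ba^2+(aq) + 2 F^-(aq)
Ksp = [Ba^2+][F^-]^2
If s mol/L dissolves here, [Ba^2+] = 0.084 + s ≈ 0.084, [F^-] = 2s (since the Ba^2+ already present dominates).
Ksp ≈ 0.084 × (2s)^2
s = 1.4 × 10^-3 M
Check: s = 1.4 x 10^-3 ≪ 0.084, so the approximation is valid.

s ≈ 1.4 × 10^-3 M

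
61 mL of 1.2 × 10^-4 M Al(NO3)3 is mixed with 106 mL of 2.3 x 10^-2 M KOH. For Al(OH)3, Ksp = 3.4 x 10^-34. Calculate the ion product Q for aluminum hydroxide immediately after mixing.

1.4e-10

Total volume = 61 + 106 = 167 mL.
[Al^3+] = 1.2 × 10^-4 × (61/167) = 4.38 × 10^-5 M
[OH^-] = 2.3 × 10^-2 × (106/167) = 1.46 × 10^-2 M
Al(OH)3(s) ⇌ Al^3+ + 3 OH^-, so Q = [Al^3+][OH^-]^3
Q = (4.38 × 10^-5)(1.46 × 10^-2)^3 = 1.4 × 10^-10
Q > Ksp, so Al(OH)3 will precipitate.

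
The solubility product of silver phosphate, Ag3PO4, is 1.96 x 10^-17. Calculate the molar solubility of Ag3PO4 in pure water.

s ≈ 2.92 x 10^-5 M

Ag3PO4(s) ⇌ 3 Ag^+(aq) + PO4^3-(aq)
Ksp = [Ag^+]^3[PO4^3-]
If s mol/L of Ag3PO4 dissolves, [Ag^+] = 3s and [PO4^3-] = s.
Ksp = (3s)^3s = 27s^4
Solving, s = (1.96 x 10^-17/27)^(1/4) = 2.92 × 10^-5 M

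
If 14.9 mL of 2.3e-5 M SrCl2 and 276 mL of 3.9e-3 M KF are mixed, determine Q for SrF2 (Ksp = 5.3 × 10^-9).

1.6 x 10^-11

Total volume = 14.9 + 276 = 290.9 mL.
[Sr^2+] = 2.3 × 10^-5 × (14.9/290.9) = 1.18 x 10^-6 M
[F^-] = 3.9 × 10^-3 × (276/290.9) = 3.70 x 10^-3 M
SrF2(s) <=> Sr^2+(aq) + 2 F^-(aq), so Q = [Sr^2+][F^-]^2
Q = (1.18 x 10^-6)(3.70 x 10^-3)^2 = 1.6 × 10^-11
Q < Ksp, so no precipitate of SrF2 forms.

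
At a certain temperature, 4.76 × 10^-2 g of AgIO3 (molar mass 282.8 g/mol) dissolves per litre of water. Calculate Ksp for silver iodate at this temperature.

Molar solubility s = (4.76 × 10^-2 g/L) / (282.8 g/mol) = 1.683 × 10^-4 M.
AgIO3(s) ⇌ Ag^+ + IO3^-
For each mole of AgIO3 that dissolves: [Ag^+] = s, [IO3^-] = s.
Ksp = [Ag^+][IO3^-]
Ksp = s × s = s^2
Ksp = (1.683 × 10^-4)^2 = 2.83 × 10^-8

Ksp ≈ 2.83 x 10^-8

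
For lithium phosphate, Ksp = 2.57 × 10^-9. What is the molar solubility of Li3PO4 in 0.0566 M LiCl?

Li3PO4(s) ⇌ 3 Li^+(aq) + PO4^3-(aq)
Ksp = [Li^+]^3[PO4^3-]
Let s = moles of Li3PO4 that dissolve per litre. [Li^+] = 0.0566 + 3s ≈ 0.0566, [PO4^3-] = s (common-ion effect: Li^+ is already 0.0566 M).
Ksp ≈ (0.0566)^3 × s
s = 1.42 × 10^-5 M
Check: 3s = 4.3 x 10^-5 ≪ 0.0566, so the approximation is valid.

s = 1.42 x 10^-5 M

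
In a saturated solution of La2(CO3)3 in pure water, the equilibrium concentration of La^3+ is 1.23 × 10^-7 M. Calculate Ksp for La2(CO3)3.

9.50 x 10^-35

La2(CO3)3(s) ⇌ 2 La^3+ + 3 CO3^2-
Stoichiometry gives [CO3^2-] = (3/2)[La^3+] = 1.845 × 10^-7 M.
Ksp = [La^3+]^2[CO3^2-]^3
Ksp = (1.23 x 10^-7)^2 × (1.845 × 10^-7)^3 = 9.50 x 10^-35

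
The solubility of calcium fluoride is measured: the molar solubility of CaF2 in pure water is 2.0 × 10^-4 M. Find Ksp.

CaF2(s) ⇌ Ca^2+ + 2 F^-
If s mol/L of CaF2 dissolves, [Ca^2+] = s and [F^-] = 2s.
Ksp = [Ca^2+][F^-]^2
So Ksp = s × (2s)^2 = 4s^3
Ksp = 4 × (2.0 × 10^-4)^3 = 3.2 × 10^-11

Ksp = 3.2 x 10^-11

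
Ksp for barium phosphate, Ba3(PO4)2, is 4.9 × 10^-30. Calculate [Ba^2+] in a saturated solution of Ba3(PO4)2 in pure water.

Ba3(PO4)2(s) <=> 3 Ba^2+(aq) + 2 PO4^3-(aq)
Ksp = [Ba^2+]^3[PO4^3-]^2
With molar solubility s: [Ba^2+] = 3s, [PO4^3-] = 2s.
So Ksp = (3s)^3 × (2s)^2 = 108s^5
s = (4.9 × 10^-30 / 108)^(1/5) = 5.39 x 10^-7 M
[Ba^2+] = 3s = 1.6 × 10^-6 M

1.6e-6 M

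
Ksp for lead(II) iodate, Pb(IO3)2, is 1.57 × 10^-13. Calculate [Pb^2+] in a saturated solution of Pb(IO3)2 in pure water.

Pb(IO3)2(s) ⇌ Pb^2+ + 2 IO3^-
Ksp = [Pb^2+][IO3^-]^2
With molar solubility s: [Pb^2+] = s, [IO3^-] = 2s.
Ksp = s(2s)^2 = 4s^3
Solving, s = (1.57 × 10^-13/4)^(1/3) = 3.398 × 10^-5 M
[Pb^2+] = s = 3.40 × 10^-5 M

3.40e-5 M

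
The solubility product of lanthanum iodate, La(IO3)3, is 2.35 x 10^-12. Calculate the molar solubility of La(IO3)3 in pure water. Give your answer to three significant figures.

s = 5.43 × 10^-4 M

La(IO3)3(s) ⇌ La^3+ + 3 IO3^-
Ksp = [La^3+][IO3^-]^3
With molar solubility s: [La^3+] = s, [IO3^-] = 3s.
Substituting: Ksp = s(3s)^3 = 27s^4
s = (2.35 x 10^-12 / 27)^(1/4) = 5.43 × 10^-4 M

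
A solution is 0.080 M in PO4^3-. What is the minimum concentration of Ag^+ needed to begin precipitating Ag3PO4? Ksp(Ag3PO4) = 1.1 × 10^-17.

Ag3PO4(s) <=> 3 Ag^+(aq) + PO4^3-(aq)
Ksp = [Ag^+]^3[PO4^3-]
Precipitation begins when Q = Ksp. With [PO4^3-] = 0.080 M:
1.1 × 10^-17 = (0.080) × [Ag^+]^3
[Ag^+] = (1.1 × 10^-17 / 8.0 × 10^-2)^(1/3) = 5.2 x 10^-6 M

[Ag^+] ≈ 5.2 x 10^-6 M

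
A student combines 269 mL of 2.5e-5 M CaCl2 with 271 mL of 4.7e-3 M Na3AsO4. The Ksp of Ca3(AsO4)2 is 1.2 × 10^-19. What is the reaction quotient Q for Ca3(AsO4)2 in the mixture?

Total volume = 269 + 271 = 540 mL.
[Ca^2+] = 2.5 x 10^-5 × (269/540) = 1.25 × 10^-5 M
[AsO4^3-] = 4.7 × 10^-3 × (271/540) = 2.36 x 10^-3 M
Ca3(AsO4)2(s) <=> 3 Ca^2+ + 2 AsO4^3-, so Q = [Ca^2+]^3[AsO4^3-]^2
Q = (1.25 × 10^-5)^3(2.36 x 10^-3)^2 = 1.1 × 10^-20
Q < Ksp, so no precipitate of Ca3(AsO4)2 forms.

Q ≈ 1.1 × 10^-20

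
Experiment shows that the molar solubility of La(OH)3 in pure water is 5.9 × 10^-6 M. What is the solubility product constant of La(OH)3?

3.3 × 10^-20

La(OH)3(s) ⇌ La^3+(aq) + 3 OH^-(aq)
With molar solubility s: [La^3+] = s, [OH^-] = 3s.
Ksp = [La^3+][OH^-]^3
Ksp = s(3s)^3 = 27s^4
Ksp = 27 × (5.9 × 10^-6)^4 = 3.3 x 10^-20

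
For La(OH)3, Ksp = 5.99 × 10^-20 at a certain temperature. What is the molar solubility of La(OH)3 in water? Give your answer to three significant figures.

La(OH)3(s) ⇌ La^3+ + 3 OH^-
Ksp = [La^3+][OH^-]^3
For each mole of La(OH)3 that dissolves: [La^3+] = s, [OH^-] = 3s.
Substituting: Ksp = s(3s)^3 = 27s^4
s = (5.99 × 10^-20 / 27)^(1/4) = 6.86 x 10^-6 M

s ≈ 6.86 × 10^-6 M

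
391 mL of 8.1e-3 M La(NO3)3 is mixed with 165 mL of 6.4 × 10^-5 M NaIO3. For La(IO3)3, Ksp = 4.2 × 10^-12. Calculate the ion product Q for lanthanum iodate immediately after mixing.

Q = 3.9 × 10^-17

Total volume = 391 + 165 = 556 mL.
[La^3+] = 8.1 x 10^-3 × (391/556) = 5.70 × 10^-3 M
[IO3^-] = 6.4 × 10^-5 × (165/556) = 1.90 × 10^-5 M
La(IO3)3(s) ⇌ La^3+ + 3 IO3^-, so Q = [La^3+][IO3^-]^3
Q = (5.70 × 10^-3)(1.90 x 10^-5)^3 = 3.9 x 10^-17
Q < Ksp, so no precipitate of La(IO3)3 forms.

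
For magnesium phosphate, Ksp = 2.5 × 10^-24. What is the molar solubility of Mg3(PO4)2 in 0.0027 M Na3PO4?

Mg3(PO4)2(s) <=> 3 Mg^2+(aq) + 2 PO4^3-(aq)
Ksp = [Mg^2+]^3[PO4^3-]^2
Let s be the molar solubility in this solution. [Mg^2+] = 3s, [PO4^3-] = 0.0027 + 2s ≈ 0.0027 (Ksp is small, so little additional dissolves).
Ksp ≈ (3s)^3 × (0.0027)^2
s = 2.3 x 10^-7 M
Check: 2s = 4.7 × 10^-7 ≪ 0.0027, so the approximation is valid.

s ≈ 2.3 × 10^-7 M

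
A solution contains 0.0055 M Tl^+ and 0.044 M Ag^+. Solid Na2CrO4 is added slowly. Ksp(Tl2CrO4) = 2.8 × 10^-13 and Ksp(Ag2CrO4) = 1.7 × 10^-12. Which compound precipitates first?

Each salt begins to precipitate when Q = Ksp, i.e. when [CrO4^2-] reaches its threshold.
For Tl2CrO4: 2.8 × 10^-13 = (0.0055)^2 × [CrO4^2-]  ⇒  [CrO4^2-] = 9.3 x 10^-9 M.
For Ag2CrO4: 1.7 × 10^-12 = (0.044)^2 × [CrO4^2-]  ⇒  [CrO4^2-] = 8.8 x 10^-10 M.
The salt with the lower threshold [CrO4^2-] precipitates first: Ag2CrO4.

Ag2CrO4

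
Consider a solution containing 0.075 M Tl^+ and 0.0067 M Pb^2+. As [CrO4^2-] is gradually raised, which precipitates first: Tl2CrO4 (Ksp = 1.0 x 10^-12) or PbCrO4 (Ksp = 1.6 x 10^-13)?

Precipitation of each salt starts when its ion product equals its Ksp.
For Tl2CrO4: 1.0 x 10^-12 = (0.075)^2 × [CrO4^2-]  ⇒  [CrO4^2-] = 1.8 × 10^-10 M.
For PbCrO4: 1.6 x 10^-13 = 0.0067 × [CrO4^2-]  ⇒  [CrO4^2-] = 2.4 × 10^-11 M.
The salt with the lower threshold [CrO4^2-] precipitates first: PbCrO4.

PbCrO4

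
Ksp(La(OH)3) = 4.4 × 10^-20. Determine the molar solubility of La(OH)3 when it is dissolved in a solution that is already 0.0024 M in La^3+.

s ≈ 8.8e-7 M

La(OH)3(s) ⇌ La^3+ + 3 OH^-
Ksp = [La^3+][OH^-]^3
Let s be the molar solubility in this solution. [La^3+] = 0.0024 + s ≈ 0.0024, [OH^-] = 3s (since the La^3+ already present dominates).
Ksp ≈ 0.0024 × (3s)^3
s = 8.8 x 10^-7 M
Check: s = 8.8 x 10^-7 ≪ 0.0024, so the approximation is valid.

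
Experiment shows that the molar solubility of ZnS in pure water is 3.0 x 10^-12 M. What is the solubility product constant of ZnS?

ZnS(s) ⇌ Zn^2+ + S^2-
With molar solubility s: [Zn^2+] = s, [S^2-] = s.
Ksp = [Zn^2+][S^2-]
Ksp = s^2
With s = 3.0 × 10^-12: Ksp = 9.0 x 10^-24

Ksp = 9.0 × 10^-24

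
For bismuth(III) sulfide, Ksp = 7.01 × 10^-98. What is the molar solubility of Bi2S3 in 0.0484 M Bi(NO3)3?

Bi2S3(s) <=> 2 Bi^3+(aq) + 3 S^2-(aq)
Ksp = [Bi^3+]^2[S^2-]^3
Let s be the molar solubility in this solution. [Bi^3+] = 0.0484 + 2s ≈ 0.0484, [S^2-] = 3s (common-ion effect: Bi^3+ is already 0.0484 M).
Ksp ≈ (0.0484)^2 × (3s)^3
s = 1.03 × 10^-32 M
Check: 2s = 2.1 × 10^-32 ≪ 0.0484, so the approximation is valid.

s = 1.03e-32 M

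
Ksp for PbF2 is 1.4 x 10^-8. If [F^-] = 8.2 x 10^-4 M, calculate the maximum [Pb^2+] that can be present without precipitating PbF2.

2.1 × 10^-2 M

PbF2(s) ⇌ Pb^2+ + 2 F^-
Ksp = [Pb^2+][F^-]^2
Precipitation begins when Q = Ksp. With [F^-] = 8.2 x 10^-4 M:
1.4 x 10^-8 = (8.2 x 10^-4)^2 × [Pb^2+]
[Pb^2+] = (1.4 x 10^-8 / 6.72 x 10^-7) = 2.1 × 10^-2 M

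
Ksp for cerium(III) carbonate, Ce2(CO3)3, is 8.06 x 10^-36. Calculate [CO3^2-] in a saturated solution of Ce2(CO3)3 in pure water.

Ce2(CO3)3(s) <=> 2 Ce^3+(aq) + 3 CO3^2-(aq)
Ksp = [Ce^3+]^2[CO3^2-]^3
With molar solubility s: [Ce^3+] = 2s, [CO3^2-] = 3s.
Ksp = (2s)^2(3s)^3 = 108s^5
Solving, s = (8.06 x 10^-36/108)^(1/5) = 3.755 x 10^-8 M
[CO3^2-] = 3s = 1.13 x 10^-7 M

[CO3^2-] = 1.13e-7 M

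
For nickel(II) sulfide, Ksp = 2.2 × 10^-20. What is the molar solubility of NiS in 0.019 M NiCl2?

s = 1.2e-18 M

NiS(s) ⇌ Ni^2+(aq) + S^2-(aq)
Ksp = [Ni^2+][S^2-]
Let s be the molar solubility in this solution. [Ni^2+] = 0.019 + s ≈ 0.019, [S^2-] = s (common-ion effect: Ni^2+ is already 0.019 M).
Ksp ≈ 0.019 × s
s = 1.2 × 10^-18 M
Check: s = 1.2 x 10^-18 ≪ 0.019, so the approximation is valid.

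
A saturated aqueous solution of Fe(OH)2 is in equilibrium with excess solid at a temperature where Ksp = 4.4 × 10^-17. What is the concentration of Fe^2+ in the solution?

Fe(OH)2(s) <=> Fe^2+ + 2 OH^-
Ksp = [Fe^2+][OH^-]^2
Let s = molar solubility. Then [Fe^2+] = s and [OH^-] = 2s.
So Ksp = s × (2s)^2 = 4s^3
s^3 = 4.4 × 10^-17 / 4, so s = 2.22 × 10^-6 M
[Fe^2+] = s = 2.2 x 10^-6 M

2.2 × 10^-6 M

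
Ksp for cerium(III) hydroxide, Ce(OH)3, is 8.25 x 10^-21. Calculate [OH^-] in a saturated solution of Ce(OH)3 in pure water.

Ce(OH)3(s) <=> Ce^3+ + 3 OH^-
Ksp = [Ce^3+][OH^-]^3
With molar solubility s: [Ce^3+] = s, [OH^-] = 3s.
Substituting: Ksp = s(3s)^3 = 27s^4
s^4 = 8.25 x 10^-21 / 27, so s = 4.181 x 10^-6 M
[OH^-] = 3s = 1.25 × 10^-5 M

1.25 × 10^-5 M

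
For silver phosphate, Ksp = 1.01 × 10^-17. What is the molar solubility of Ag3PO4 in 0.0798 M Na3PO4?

Ag3PO4(s) ⇌ 3 Ag^+ + PO4^3-
Ksp = [Ag^+]^3[PO4^3-]
Let s = moles of Ag3PO4 that dissolve per litre. [Ag^+] = 3s, [PO4^3-] = 0.0798 + s ≈ 0.0798 (Ksp is small, so little additional dissolves).
Ksp ≈ (3s)^3 × 0.0798
s = 1.67 × 10^-6 M
Check: s = 1.7 × 10^-6 ≪ 0.0798, so the approximation is valid.

s ≈ 1.67 × 10^-6 M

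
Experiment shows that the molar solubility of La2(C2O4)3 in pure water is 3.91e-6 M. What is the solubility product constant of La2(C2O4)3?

9.87e-26

La2(C2O4)3(s) <=> 2 La^3+(aq) + 3 C2O4^2-(aq)
If s mol/L of La2(C2O4)3 dissolves, [La^3+] = 2s and [C2O4^2-] = 3s.
Ksp = [La^3+]^2[C2O4^2-]^3
Substituting: Ksp = (2s)^2(3s)^3 = 108s^5
With s = 3.91 × 10^-6: Ksp = 9.87 × 10^-26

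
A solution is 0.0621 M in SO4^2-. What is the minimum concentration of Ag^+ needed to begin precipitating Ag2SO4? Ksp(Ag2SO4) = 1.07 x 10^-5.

[Ag^+] ≈ 0.0131 M

Ag2SO4(s) ⇌ 2 Ag^+(aq) + SO4^2-(aq)
Ksp = [Ag^+]^2[SO4^2-]
Precipitation begins when Q = Ksp. With [SO4^2-] = 0.0621 M:
1.07 x 10^-5 = (0.0621) × [Ag^+]^2
[Ag^+] = (1.07 x 10^-5 / 6.21 × 10^-2)^(1/2) = 1.31 x 10^-2 M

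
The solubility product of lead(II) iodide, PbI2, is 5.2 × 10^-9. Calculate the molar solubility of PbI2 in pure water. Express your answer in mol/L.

s = 1.1 × 10^-3 M

PbI2(s) <=> Pb^2+ + 2 I^-
Ksp = [Pb^2+][I^-]^2
With molar solubility s: [Pb^2+] = s, [I^-] = 2s.
So Ksp = s × (2s)^2 = 4s^3
s = (5.2 × 10^-9 / 4)^(1/3) = 1.1 x 10^-3 M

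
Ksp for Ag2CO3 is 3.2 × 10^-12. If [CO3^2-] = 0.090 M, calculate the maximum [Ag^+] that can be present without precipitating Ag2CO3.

Ag2CO3(s) <=> 2 Ag^+ + CO3^2-
Ksp = [Ag^+]^2[CO3^2-]
Precipitation begins when Q = Ksp. With [CO3^2-] = 0.090 M:
3.2 × 10^-12 = (0.090) × [Ag^+]^2
[Ag^+] = (3.2 × 10^-12 / 9.0 x 10^-2)^(1/2) = 6.0 × 10^-6 M

[Ag^+] = 6.0 × 10^-6 M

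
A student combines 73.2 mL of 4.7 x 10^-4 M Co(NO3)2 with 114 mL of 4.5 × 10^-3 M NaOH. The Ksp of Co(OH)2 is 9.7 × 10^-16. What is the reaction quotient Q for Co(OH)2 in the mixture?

1.4 × 10^-9

Total volume = 73.2 + 114 = 187.2 mL.
[Co^2+] = 4.7 x 10^-4 × (73.2/187.2) = 1.84 × 10^-4 M
[OH^-] = 4.5 × 10^-3 × (114/187.2) = 2.74 × 10^-3 M
Co(OH)2(s) ⇌ Co^2+(aq) + 2 OH^-(aq), so Q = [Co^2+][OH^-]^2
Q = (1.84 × 10^-4)(2.74 × 10^-3)^2 = 1.4 x 10^-9
Q > Ksp, so Co(OH)2 will precipitate.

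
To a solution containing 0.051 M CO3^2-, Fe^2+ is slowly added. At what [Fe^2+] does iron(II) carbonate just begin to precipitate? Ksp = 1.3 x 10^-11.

FeCO3(s) ⇌ Fe^2+ + CO3^2-
Ksp = [Fe^2+][CO3^2-]
Precipitation begins when Q = Ksp. With [CO3^2-] = 0.051 M:
1.3 x 10^-11 = (0.051) × [Fe^2+]
[Fe^2+] = (1.3 x 10^-11 / 5.1 × 10^-2) = 2.5 × 10^-10 M

[Fe^2+] = 2.5e-10 M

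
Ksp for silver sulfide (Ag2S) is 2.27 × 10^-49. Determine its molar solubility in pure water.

Ag2S(s) ⇌ 2 Ag^+(aq) + S^2-(aq)
Ksp = [Ag^+]^2[S^2-]
For each mole of Ag2S that dissolves: [Ag^+] = 2s, [S^2-] = s.
So Ksp = (2s)^2 × s = 4s^3
Solving, s = (2.27 × 10^-49/4)^(1/3) = 3.84 × 10^-17 M

s ≈ 3.84e-17 M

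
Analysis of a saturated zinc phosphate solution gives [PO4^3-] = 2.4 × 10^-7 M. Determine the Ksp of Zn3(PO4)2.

Ksp ≈ 2.7 x 10^-33

Zn3(PO4)2(s) <=> 3 Zn^2+ + 2 PO4^3-
Stoichiometry gives [Zn^2+] = (3/2)[PO4^3-] = 3.60 x 10^-7 M.
Ksp = [Zn^2+]^3[PO4^3-]^2
Ksp = (3.60 × 10^-7)^3 × (2.4 × 10^-7)^2 = 2.7 x 10^-33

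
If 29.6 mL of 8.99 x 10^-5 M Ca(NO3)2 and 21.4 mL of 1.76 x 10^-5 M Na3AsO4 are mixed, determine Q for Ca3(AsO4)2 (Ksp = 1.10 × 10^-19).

Q = 7.75 × 10^-24

Total volume = 29.6 + 21.4 = 51 mL.
[Ca^2+] = 8.99 × 10^-5 × (29.6/51) = 5.218 × 10^-5 M
[AsO4^3-] = 1.76 x 10^-5 × (21.4/51) = 7.385 x 10^-6 M
Ca3(AsO4)2(s) ⇌ 3 Ca^2+ + 2 AsO4^3-, so Q = [Ca^2+]^3[AsO4^3-]^2
Q = (5.218 × 10^-5)^3(7.385 x 10^-6)^2 = 7.75 × 10^-24
Q < Ksp, so no precipitate of Ca3(AsO4)2 forms.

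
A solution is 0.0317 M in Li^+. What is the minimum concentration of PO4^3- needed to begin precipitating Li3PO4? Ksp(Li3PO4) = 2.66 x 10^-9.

8.35 × 10^-5 M

Li3PO4(s) ⇌ 3 Li^+(aq) + PO4^3-(aq)
Ksp = [Li^+]^3[PO4^3-]
Precipitation begins when Q = Ksp. With [Li^+] = 0.0317 M:
2.66 x 10^-9 = (0.0317)^3 × [PO4^3-]
[PO4^3-] = (2.66 x 10^-9 / 3.186 × 10^-5) = 8.35 × 10^-5 M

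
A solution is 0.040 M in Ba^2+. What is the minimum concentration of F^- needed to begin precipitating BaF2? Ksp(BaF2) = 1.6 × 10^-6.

6.3 × 10^-3 M

BaF2(s) ⇌ Ba^2+(aq) + 2 F^-(aq)
Ksp = [Ba^2+][F^-]^2
Precipitation begins when Q = Ksp. With [Ba^2+] = 0.040 M:
1.6 × 10^-6 = (0.040) × [F^-]^2
[F^-] = (1.6 × 10^-6 / 4.0 x 10^-2)^(1/2) = 6.3 × 10^-3 M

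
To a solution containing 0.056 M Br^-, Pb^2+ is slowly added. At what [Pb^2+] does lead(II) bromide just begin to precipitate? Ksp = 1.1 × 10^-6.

[Pb^2+] ≈ 3.5 × 10^-4 M

PbBr2(s) <=> Pb^2+ + 2 Br^-
Ksp = [Pb^2+][Br^-]^2
Precipitation begins when Q = Ksp. With [Br^-] = 0.056 M:
1.1 × 10^-6 = (0.056)^2 × [Pb^2+]
[Pb^2+] = (1.1 × 10^-6 / 3.14 × 10^-3) = 3.5 × 10^-4 M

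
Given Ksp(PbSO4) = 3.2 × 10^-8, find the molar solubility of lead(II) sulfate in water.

1.8 × 10^-4 M

PbSO4(s) ⇌ Pb^2+(aq) + SO4^2-(aq)
Ksp = [Pb^2+][SO4^2-]
Let s = molar solubility. Then [Pb^2+] = s and [SO4^2-] = s.
Ksp = s^2
s = √(3.2 × 10^-8) = 1.8 x 10^-4 M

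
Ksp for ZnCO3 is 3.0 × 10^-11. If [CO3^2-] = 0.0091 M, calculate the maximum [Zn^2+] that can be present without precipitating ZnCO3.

ZnCO3(s) ⇌ Zn^2+(aq) + CO3^2-(aq)
Ksp = [Zn^2+][CO3^2-]
Precipitation begins when Q = Ksp. With [CO3^2-] = 0.0091 M:
3.0 × 10^-11 = (0.0091) × [Zn^2+]
[Zn^2+] = (3.0 × 10^-11 / 9.1 × 10^-3) = 3.3 × 10^-9 M

3.3 × 10^-9 M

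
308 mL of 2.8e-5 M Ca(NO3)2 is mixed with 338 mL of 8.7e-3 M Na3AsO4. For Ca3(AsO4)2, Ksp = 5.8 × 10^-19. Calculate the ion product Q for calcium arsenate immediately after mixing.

Q ≈ 4.9e-20

Total volume = 308 + 338 = 646 mL.
[Ca^2+] = 2.8 x 10^-5 × (308/646) = 1.33 x 10^-5 M
[AsO4^3-] = 8.7 × 10^-3 × (338/646) = 4.55 × 10^-3 M
Ca3(AsO4)2(s) ⇌ 3 Ca^2+(aq) + 2 AsO4^3-(aq), so Q = [Ca^2+]^3[AsO4^3-]^2
Q = (1.33 x 10^-5)^3(4.55 x 10^-3)^2 = 4.9 × 10^-20
Q < Ksp, so no precipitate of Ca3(AsO4)2 forms.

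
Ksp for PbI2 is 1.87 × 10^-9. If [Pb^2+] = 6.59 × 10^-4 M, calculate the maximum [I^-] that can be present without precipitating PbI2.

PbI2(s) <=> Pb^2+(aq) + 2 I^-(aq)
Ksp = [Pb^2+][I^-]^2
Precipitation begins when Q = Ksp. With [Pb^2+] = 6.59 × 10^-4 M:
1.87 × 10^-9 = (6.59 × 10^-4) × [I^-]^2
[I^-] = (1.87 × 10^-9 / 6.59 × 10^-4)^(1/2) = 1.68 × 10^-3 M

[I^-] ≈ 1.68 × 10^-3 M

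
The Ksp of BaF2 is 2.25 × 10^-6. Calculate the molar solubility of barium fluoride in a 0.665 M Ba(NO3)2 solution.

9.20 × 10^-4 M

BaF2(s) <=> Ba^2+ + 2 F^-
Ksp = [Ba^2+][F^-]^2
Let s be the molar solubility in this solution. [Ba^2+] = 0.665 + s ≈ 0.665, [F^-] = 2s (Ksp is small, so little additional dissolves).
Ksp ≈ 0.665 × (2s)^2
s = 9.20 x 10^-4 M
Check: s = 9.2 × 10^-4 ≪ 0.665, so the approximation is valid.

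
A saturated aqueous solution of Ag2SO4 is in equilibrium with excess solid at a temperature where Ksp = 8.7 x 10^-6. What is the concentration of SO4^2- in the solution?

Ag2SO4(s) <=> 2 Ag^+(aq) + SO4^2-(aq)
Ksp = [Ag^+]^2[SO4^2-]
For each mole of Ag2SO4 that dissolves: [Ag^+] = 2s, [SO4^2-] = s.
Substituting: Ksp = (2s)^2s = 4s^3
s^3 = 8.7 x 10^-6 / 4, so s = 1.30 × 10^-2 M
[SO4^2-] = s = 1.3 × 10^-2 M

0.013 M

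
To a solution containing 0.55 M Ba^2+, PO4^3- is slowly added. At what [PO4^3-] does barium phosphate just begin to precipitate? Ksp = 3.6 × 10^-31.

Ba3(PO4)2(s) ⇌ 3 Ba^2+(aq) + 2 PO4^3-(aq)
Ksp = [Ba^2+]^3[PO4^3-]^2
Precipitation begins when Q = Ksp. With [Ba^2+] = 0.55 M:
3.6 × 10^-31 = (0.55)^3 × [PO4^3-]^2
[PO4^3-] = (3.6 × 10^-31 / 1.66 × 10^-1)^(1/2) = 1.5 x 10^-15 M

[PO4^3-] ≈ 1.5 x 10^-15 M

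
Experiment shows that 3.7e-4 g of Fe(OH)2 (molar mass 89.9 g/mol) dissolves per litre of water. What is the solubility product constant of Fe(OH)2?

Molar solubility s = (3.7 x 10^-4 g/L) / (89.9 g/mol) = 4.12 × 10^-6 M.
Fe(OH)2(s) <=> Fe^2+ + 2 OH^-
With molar solubility s: [Fe^2+] = s, [OH^-] = 2s.
Ksp = [Fe^2+][OH^-]^2
Ksp = s(2s)^2 = 4s^3
With s = 4.12 × 10^-6: Ksp = 2.8 x 10^-16

2.8e-16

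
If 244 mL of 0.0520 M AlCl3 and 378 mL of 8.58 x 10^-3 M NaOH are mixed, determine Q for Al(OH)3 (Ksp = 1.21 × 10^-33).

Total volume = 244 + 378 = 622 mL.
[Al^3+] = 5.20 x 10^-2 × (244/622) = 2.040 x 10^-2 M
[OH^-] = 8.58 × 10^-3 × (378/622) = 5.214 x 10^-3 M
Al(OH)3(s) ⇌ Al^3+ + 3 OH^-, so Q = [Al^3+][OH^-]^3
Q = (2.040 × 10^-2)(5.214 × 10^-3)^3 = 2.89 × 10^-9
Q > Ksp, so Al(OH)3 will precipitate.

2.89 × 10^-9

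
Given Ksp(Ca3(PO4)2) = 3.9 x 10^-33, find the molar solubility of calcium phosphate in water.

s = 1.3 × 10^-7 M

Ca3(PO4)2(s) ⇌ 3 Ca^2+ + 2 PO4^3-
Ksp = [Ca^2+]^3[PO4^3-]^2
For each mole of Ca3(PO4)2 that dissolves: [Ca^2+] = 3s, [PO4^3-] = 2s.
Ksp = (3s)^3(2s)^2 = 108s^5
s = (3.9 x 10^-33 / 108)^(1/5) = 1.3 × 10^-7 M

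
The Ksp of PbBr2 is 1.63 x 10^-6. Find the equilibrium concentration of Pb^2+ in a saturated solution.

PbBr2(s) <=> Pb^2+ + 2 Br^-
Ksp = [Pb^2+][Br^-]^2
If s mol/L of PbBr2 dissolves, [Pb^2+] = s and [Br^-] = 2s.
Ksp = s(2s)^2 = 4s^3
s = (1.63 x 10^-6 / 4)^(1/3) = 7.414 × 10^-3 M
[Pb^2+] = s = 7.41 × 10^-3 M

[Pb^2+] ≈ 7.41e-3 M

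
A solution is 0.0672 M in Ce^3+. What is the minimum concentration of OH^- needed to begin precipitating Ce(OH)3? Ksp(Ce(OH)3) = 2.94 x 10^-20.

Ce(OH)3(s) <=> Ce^3+ + 3 OH^-
Ksp = [Ce^3+][OH^-]^3
Precipitation begins when Q = Ksp. With [Ce^3+] = 0.0672 M:
2.94 x 10^-20 = (0.0672) × [OH^-]^3
[OH^-] = (2.94 x 10^-20 / 6.72 x 10^-2)^(1/3) = 7.59 × 10^-7 M

[OH^-] = 7.59 × 10^-7 M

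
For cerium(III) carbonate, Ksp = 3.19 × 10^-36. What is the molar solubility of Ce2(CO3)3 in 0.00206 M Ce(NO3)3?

s = 3.03 x 10^-11 M

Ce2(CO3)3(s) ⇌ 2 Ce^3+ + 3 CO3^2-
Ksp = [Ce^3+]^2[CO3^2-]^3
Let s be the molar solubility in this solution. [Ce^3+] = 0.00206 + 2s ≈ 0.00206, [CO3^2-] = 3s (since Ce^3+ from Ce(NO3)3 dominates).
Ksp ≈ (0.00206)^2 × (3s)^3
s = 3.03 x 10^-11 M
Check: 2s = 6.1 × 10^-11 ≪ 0.00206, so the approximation is valid.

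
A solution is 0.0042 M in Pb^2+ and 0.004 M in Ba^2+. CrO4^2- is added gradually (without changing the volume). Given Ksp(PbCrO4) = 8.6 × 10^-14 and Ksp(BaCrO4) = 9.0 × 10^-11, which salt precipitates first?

PbCrO4

Each salt begins to precipitate when Q = Ksp, i.e. when [CrO4^2-] reaches its threshold.
For PbCrO4: 8.6 × 10^-14 = 0.0042 × [CrO4^2-]  ⇒  [CrO4^2-] = 2.0 × 10^-11 M.
For BaCrO4: 9.0 × 10^-11 = 0.004 × [CrO4^2-]  ⇒  [CrO4^2-] = 2.3 × 10^-8 M.
The salt with the lower threshold [CrO4^2-] precipitates first: PbCrO4.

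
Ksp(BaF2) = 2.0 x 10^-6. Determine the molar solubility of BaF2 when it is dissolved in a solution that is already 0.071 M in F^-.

BaF2(s) ⇌ Ba^2+(aq) + 2 F^-(aq)
Ksp = [Ba^2+][F^-]^2
Let s be the molar solubility in this solution. [Ba^2+] = s, [F^-] = 0.071 + 2s ≈ 0.071 (since the F^- already present dominates).
Ksp ≈ s × (0.071)^2
s = 4.0 x 10^-4 M
Check: 2s = 7.9 × 10^-4 ≪ 0.071, so the approximation is valid.

s = 4.0 × 10^-4 M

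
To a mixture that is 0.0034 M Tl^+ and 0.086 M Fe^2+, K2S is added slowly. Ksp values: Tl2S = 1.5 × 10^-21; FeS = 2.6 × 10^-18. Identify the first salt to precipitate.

Each salt begins to precipitate when Q = Ksp, i.e. when [S^2-] reaches its threshold.
For Tl2S: 1.5 × 10^-21 = (0.0034)^2 × [S^2-]  ⇒  [S^2-] = 1.3 × 10^-16 M.
For FeS: 2.6 × 10^-18 = 0.086 × [S^2-]  ⇒  [S^2-] = 3.0 x 10^-17 M.
The salt with the lower threshold [S^2-] precipitates first: FeS.

FeS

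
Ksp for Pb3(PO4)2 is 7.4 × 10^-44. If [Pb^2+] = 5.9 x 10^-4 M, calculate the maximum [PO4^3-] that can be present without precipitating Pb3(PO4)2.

Pb3(PO4)2(s) <=> 3 Pb^2+(aq) + 2 PO4^3-(aq)
Ksp = [Pb^2+]^3[PO4^3-]^2
Precipitation begins when Q = Ksp. With [Pb^2+] = 5.9 x 10^-4 M:
7.4 × 10^-44 = (5.9 x 10^-4)^3 × [PO4^3-]^2
[PO4^3-] = (7.4 × 10^-44 / 2.05 × 10^-10)^(1/2) = 1.9 × 10^-17 M

1.9 × 10^-17 M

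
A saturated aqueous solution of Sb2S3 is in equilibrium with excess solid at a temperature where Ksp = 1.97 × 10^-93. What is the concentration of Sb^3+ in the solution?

Sb2S3(s) ⇌ 2 Sb^3+(aq) + 3 S^2-(aq)
Ksp = [Sb^3+]^2[S^2-]^3
If s mol/L of Sb2S3 dissolves, [Sb^3+] = 2s and [S^2-] = 3s.
Ksp = (2s)^2(3s)^3 = 108s^5
s^5 = 1.97 × 10^-93 / 108, so s = 1.128 × 10^-19 M
[Sb^3+] = 2s = 2.26 × 10^-19 M

[Sb^3+] = 2.26e-19 M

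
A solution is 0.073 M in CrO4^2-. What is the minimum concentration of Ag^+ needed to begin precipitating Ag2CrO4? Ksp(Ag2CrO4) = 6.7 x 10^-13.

Ag2CrO4(s) ⇌ 2 Ag^+(aq) + CrO4^2-(aq)
Ksp = [Ag^+]^2[CrO4^2-]
Precipitation begins when Q = Ksp. With [CrO4^2-] = 0.073 M:
6.7 x 10^-13 = (0.073) × [Ag^+]^2
[Ag^+] = (6.7 x 10^-13 / 7.3 × 10^-2)^(1/2) = 3.0 x 10^-6 M

3.0e-6 M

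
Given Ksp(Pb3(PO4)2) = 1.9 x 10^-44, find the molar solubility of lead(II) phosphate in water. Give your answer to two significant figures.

7.1e-10 M

Pb3(PO4)2(s) <=> 3 Pb^2+ + 2 PO4^3-
Ksp = [Pb^2+]^3[PO4^3-]^2
With molar solubility s: [Pb^2+] = 3s, [PO4^3-] = 2s.
Ksp = (3s)^3(2s)^2 = 108s^5
s = (1.9 x 10^-44 / 108)^(1/5) = 7.1 × 10^-10 M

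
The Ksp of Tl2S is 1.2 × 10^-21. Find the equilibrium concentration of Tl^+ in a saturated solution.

Tl2S(s) <=> 2 Tl^+(aq) + S^2-(aq)
Ksp = [Tl^+]^2[S^2-]
With molar solubility s: [Tl^+] = 2s, [S^2-] = s.
Ksp = (2s)^2s = 4s^3
Solving, s = (1.2 × 10^-21/4)^(1/3) = 6.69 × 10^-8 M
[Tl^+] = 2s = 1.3 × 10^-7 M

[Tl^+] ≈ 1.3e-7 M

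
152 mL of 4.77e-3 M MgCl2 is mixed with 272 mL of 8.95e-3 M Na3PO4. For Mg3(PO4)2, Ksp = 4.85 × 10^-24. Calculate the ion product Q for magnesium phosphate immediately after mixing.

Q = 1.65 x 10^-13

Total volume = 152 + 272 = 424 mL.
[Mg^2+] = 4.77 x 10^-3 × (152/424) = 1.710 × 10^-3 M
[PO4^3-] = 8.95 × 10^-3 × (272/424) = 5.742 x 10^-3 M
Mg3(PO4)2(s) ⇌ 3 Mg^2+(aq) + 2 PO4^3-(aq), so Q = [Mg^2+]^3[PO4^3-]^2
Q = (1.710 × 10^-3)^3(5.742 x 10^-3)^2 = 1.65 × 10^-13
Q > Ksp, so Mg3(PO4)2 will precipitate.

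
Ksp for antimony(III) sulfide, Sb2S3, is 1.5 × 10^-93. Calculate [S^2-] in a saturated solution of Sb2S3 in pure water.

Sb2S3(s) ⇌ 2 Sb^3+(aq) + 3 S^2-(aq)
Ksp = [Sb^3+]^2[S^2-]^3
Let s = molar solubility. Then [Sb^3+] = 2s and [S^2-] = 3s.
Ksp = (2s)^2(3s)^3 = 108s^5
s = (1.5 × 10^-93 / 108)^(1/5) = 1.07 × 10^-19 M
[S^2-] = 3s = 3.2 × 10^-19 M

[S^2-] = 3.2e-19 M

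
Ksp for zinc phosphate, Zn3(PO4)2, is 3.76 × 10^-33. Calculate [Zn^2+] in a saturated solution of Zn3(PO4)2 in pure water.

3.85 x 10^-7 M

Zn3(PO4)2(s) <=> 3 Zn^2+ + 2 PO4^3-
Ksp = [Zn^2+]^3[PO4^3-]^2
For each mole of Zn3(PO4)2 that dissolves: [Zn^2+] = 3s, [PO4^3-] = 2s.
So Ksp = (3s)^3 × (2s)^2 = 108s^5
s = (3.76 × 10^-33 / 108)^(1/5) = 1.283 × 10^-7 M
[Zn^2+] = 3s = 3.85 × 10^-7 M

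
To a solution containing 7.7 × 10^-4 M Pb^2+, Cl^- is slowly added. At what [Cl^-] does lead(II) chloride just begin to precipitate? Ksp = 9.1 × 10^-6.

1.1e-1 M

PbCl2(s) ⇌ Pb^2+ + 2 Cl^-
Ksp = [Pb^2+][Cl^-]^2
Precipitation begins when Q = Ksp. With [Pb^2+] = 7.7 × 10^-4 M:
9.1 × 10^-6 = (7.7 × 10^-4) × [Cl^-]^2
[Cl^-] = (9.1 × 10^-6 / 7.7 × 10^-4)^(1/2) = 1.1 × 10^-1 M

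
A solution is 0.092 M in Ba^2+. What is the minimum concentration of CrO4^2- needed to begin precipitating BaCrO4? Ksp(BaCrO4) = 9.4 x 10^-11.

1.0 x 10^-9 M

BaCrO4(s) ⇌ Ba^2+ + CrO4^2-
Ksp = [Ba^2+][CrO4^2-]
Precipitation begins when Q = Ksp. With [Ba^2+] = 0.092 M:
9.4 x 10^-11 = (0.092) × [CrO4^2-]
[CrO4^2-] = (9.4 x 10^-11 / 9.2 × 10^-2) = 1.0 × 10^-9 M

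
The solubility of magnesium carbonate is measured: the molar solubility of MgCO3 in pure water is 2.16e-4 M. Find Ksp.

MgCO3(s) <=> Mg^2+(aq) + CO3^2-(aq)
For each mole of MgCO3 that dissolves: [Mg^2+] = s, [CO3^2-] = s.
Ksp = [Mg^2+][CO3^2-]
Ksp = s × s = s^2
With s = 2.16 × 10^-4: Ksp = 4.67 x 10^-8

Ksp = 4.67e-8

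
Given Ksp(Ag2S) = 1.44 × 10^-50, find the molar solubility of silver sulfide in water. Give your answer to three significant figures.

Ag2S(s) ⇌ 2 Ag^+(aq) + S^2-(aq)
Ksp = [Ag^+]^2[S^2-]
With molar solubility s: [Ag^+] = 2s, [S^2-] = s.
Ksp = (2s)^2s = 4s^3
s^3 = 1.44 × 10^-50 / 4, so s = 1.53 × 10^-17 M

s = 1.53 × 10^-17 M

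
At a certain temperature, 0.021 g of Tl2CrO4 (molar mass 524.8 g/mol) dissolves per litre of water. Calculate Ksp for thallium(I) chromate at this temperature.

2.6 × 10^-13

Molar solubility s = (2.1 × 10^-2 g/L) / (524.8 g/mol) = 4.00 × 10^-5 M.
Tl2CrO4(s) ⇌ 2 Tl^+ + CrO4^2-
Let s = molar solubility. Then [Tl^+] = 2s and [CrO4^2-] = s.
Ksp = [Tl^+]^2[CrO4^2-]
Substituting: Ksp = (2s)^2s = 4s^3
Ksp = 4 × (4.00 × 10^-5)^3 = 2.6 x 10^-13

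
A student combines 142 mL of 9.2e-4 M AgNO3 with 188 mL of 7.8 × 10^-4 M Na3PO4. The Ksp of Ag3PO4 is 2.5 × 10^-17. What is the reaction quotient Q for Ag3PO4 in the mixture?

Total volume = 142 + 188 = 330 mL.
[Ag^+] = 9.2 × 10^-4 × (142/330) = 3.96 × 10^-4 M
[PO4^3-] = 7.8 x 10^-4 × (188/330) = 4.44 × 10^-4 M
Ag3PO4(s) <=> 3 Ag^+ + PO4^3-, so Q = [Ag^+]^3[PO4^3-]
Q = (3.96 × 10^-4)^3(4.44 × 10^-4) = 2.8 x 10^-14
Q > Ksp, so Ag3PO4 will precipitate.

2.8 x 10^-14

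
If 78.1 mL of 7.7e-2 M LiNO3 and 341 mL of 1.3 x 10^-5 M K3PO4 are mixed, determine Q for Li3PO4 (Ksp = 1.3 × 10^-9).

Q ≈ 3.1 x 10^-11

Total volume = 78.1 + 341 = 419.1 mL.
[Li^+] = 7.7 × 10^-2 × (78.1/419.1) = 1.43 × 10^-2 M
[PO4^3-] = 1.3 × 10^-5 × (341/419.1) = 1.06 x 10^-5 M
Li3PO4(s) ⇌ 3 Li^+(aq) + PO4^3-(aq), so Q = [Li^+]^3[PO4^3-]
Q = (1.43 × 10^-2)^3(1.06 × 10^-5) = 3.1 × 10^-11
Q < Ksp, so no precipitate of Li3PO4 forms.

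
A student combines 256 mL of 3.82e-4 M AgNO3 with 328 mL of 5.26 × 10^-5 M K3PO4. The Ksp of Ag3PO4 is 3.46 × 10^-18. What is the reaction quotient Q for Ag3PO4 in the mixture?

1.39 × 10^-16

Total volume = 256 + 328 = 584 mL.
[Ag^+] = 3.82 × 10^-4 × (256/584) = 1.675 x 10^-4 M
[PO4^3-] = 5.26 × 10^-5 × (328/584) = 2.954 × 10^-5 M
Ag3PO4(s) ⇌ 3 Ag^+ + PO4^3-, so Q = [Ag^+]^3[PO4^3-]
Q = (1.675 x 10^-4)^3(2.954 × 10^-5) = 1.39 x 10^-16
Q > Ksp, so Ag3PO4 will precipitate.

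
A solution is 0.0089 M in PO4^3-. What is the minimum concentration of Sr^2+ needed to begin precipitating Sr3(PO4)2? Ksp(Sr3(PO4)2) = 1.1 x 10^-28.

Sr3(PO4)2(s) <=> 3 Sr^2+ + 2 PO4^3-
Ksp = [Sr^2+]^3[PO4^3-]^2
Precipitation begins when Q = Ksp. With [PO4^3-] = 0.0089 M:
1.1 x 10^-28 = (0.0089)^2 × [Sr^2+]^3
[Sr^2+] = (1.1 x 10^-28 / 7.92 × 10^-5)^(1/3) = 1.1 × 10^-8 M

1.1e-8 M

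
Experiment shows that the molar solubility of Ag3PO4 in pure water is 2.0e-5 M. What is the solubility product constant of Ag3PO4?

Ksp = 4.3 × 10^-18

Ag3PO4(s) ⇌ 3 Ag^+ + PO4^3-
Let s = molar solubility. Then [Ag^+] = 3s and [PO4^3-] = s.
Ksp = [Ag^+]^3[PO4^3-]
So Ksp = (3s)^3 × s = 27s^4
With s = 2.0 × 10^-5: Ksp = 4.3 × 10^-18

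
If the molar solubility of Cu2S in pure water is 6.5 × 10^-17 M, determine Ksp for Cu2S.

Cu2S(s) ⇌ 2 Cu^+ + S^2-
With molar solubility s: [Cu^+] = 2s, [S^2-] = s.
Ksp = [Cu^+]^2[S^2-]
So Ksp = (2s)^2 × s = 4s^3
With s = 6.5 × 10^-17: Ksp = 1.1 × 10^-48

Ksp = 1.1 × 10^-48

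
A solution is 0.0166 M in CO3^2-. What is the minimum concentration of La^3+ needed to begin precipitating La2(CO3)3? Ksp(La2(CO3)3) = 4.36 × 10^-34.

La2(CO3)3(s) <=> 2 La^3+ + 3 CO3^2-
Ksp = [La^3+]^2[CO3^2-]^3
Precipitation begins when Q = Ksp. With [CO3^2-] = 0.0166 M:
4.36 × 10^-34 = (0.0166)^3 × [La^3+]^2
[La^3+] = (4.36 × 10^-34 / 4.574 × 10^-6)^(1/2) = 9.76 × 10^-15 M

[La^3+] ≈ 9.76 × 10^-15 M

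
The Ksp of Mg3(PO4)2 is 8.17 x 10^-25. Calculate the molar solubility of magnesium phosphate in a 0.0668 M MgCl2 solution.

s = 2.62 × 10^-11 M

Mg3(PO4)2(s) ⇌ 3 Mg^2+ + 2 PO4^3-
Ksp = [Mg^2+]^3[PO4^3-]^2
If s mol/L dissolves here, [Mg^2+] = 0.0668 + 3s ≈ 0.0668, [PO4^3-] = 2s (common-ion effect: Mg^2+ is already 0.0668 M).
Ksp ≈ (0.0668)^3 × (2s)^2
s = 2.62 × 10^-11 M
Check: 3s = 7.9 × 10^-11 ≪ 0.0668, so the approximation is valid.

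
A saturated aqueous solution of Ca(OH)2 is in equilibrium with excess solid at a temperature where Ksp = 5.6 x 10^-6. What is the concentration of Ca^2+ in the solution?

[Ca^2+] ≈ 1.1e-2 M

Ca(OH)2(s) ⇌ Ca^2+(aq) + 2 OH^-(aq)
Ksp = [Ca^2+][OH^-]^2
With molar solubility s: [Ca^2+] = s, [OH^-] = 2s.
Substituting: Ksp = s(2s)^2 = 4s^3
s = (5.6 x 10^-6 / 4)^(1/3) = 1.12 × 10^-2 M
[Ca^2+] = s = 1.1 × 10^-2 M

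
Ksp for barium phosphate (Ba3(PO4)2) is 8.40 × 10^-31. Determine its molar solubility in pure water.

Ba3(PO4)2(s) ⇌ 3 Ba^2+ + 2 PO4^3-
Ksp = [Ba^2+]^3[PO4^3-]^2
Let s = molar solubility. Then [Ba^2+] = 3s and [PO4^3-] = 2s.
So Ksp = (3s)^3 × (2s)^2 = 108s^5
s^5 = 8.40 × 10^-31 / 108, so s = 3.79 × 10^-7 M

s = 3.79 × 10^-7 M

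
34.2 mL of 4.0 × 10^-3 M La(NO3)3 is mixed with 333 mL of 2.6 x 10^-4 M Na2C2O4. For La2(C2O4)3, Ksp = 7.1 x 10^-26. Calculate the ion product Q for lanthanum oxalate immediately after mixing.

1.8 × 10^-18

Total volume = 34.2 + 333 = 367.2 mL.
[La^3+] = 4.0 x 10^-3 × (34.2/367.2) = 3.73 × 10^-4 M
[C2O4^2-] = 2.6 x 10^-4 × (333/367.2) = 2.36 x 10^-4 M
La2(C2O4)3(s) ⇌ 2 La^3+ + 3 C2O4^2-, so Q = [La^3+]^2[C2O4^2-]^3
Q = (3.73 × 10^-4)^2(2.36 × 10^-4)^3 = 1.8 × 10^-18
Q > Ksp, so La2(C2O4)3 will precipitate.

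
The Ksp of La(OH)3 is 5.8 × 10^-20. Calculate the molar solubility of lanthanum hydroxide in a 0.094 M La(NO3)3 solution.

La(OH)3(s) ⇌ La^3+ + 3 OH^-
Ksp = [La^3+][OH^-]^3
If s mol/L dissolves here, [La^3+] = 0.094 + s ≈ 0.094, [OH^-] = 3s (since La^3+ from La(NO3)3 dominates).
Ksp ≈ 0.094 × (3s)^3
s = 2.8 × 10^-7 M
Check: s = 2.8 × 10^-7 ≪ 0.094, so the approximation is valid.

s = 2.8e-7 M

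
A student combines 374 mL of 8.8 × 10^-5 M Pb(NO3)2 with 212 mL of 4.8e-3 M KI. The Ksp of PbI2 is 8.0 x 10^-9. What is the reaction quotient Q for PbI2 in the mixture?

Total volume = 374 + 212 = 586 mL.
[Pb^2+] = 8.8 × 10^-5 × (374/586) = 5.62 × 10^-5 M
[I^-] = 4.8 x 10^-3 × (212/586) = 1.74 x 10^-3 M
PbI2(s) <=> Pb^2+ + 2 I^-, so Q = [Pb^2+][I^-]^2
Q = (5.62 x 10^-5)(1.74 × 10^-3)^2 = 1.7 x 10^-10
Q < Ksp, so no precipitate of PbI2 forms.

Q ≈ 1.7 x 10^-10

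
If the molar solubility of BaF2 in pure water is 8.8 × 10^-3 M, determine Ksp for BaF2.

BaF2(s) ⇌ Ba^2+ + 2 F^-
For each mole of BaF2 that dissolves: [Ba^2+] = s, [F^-] = 2s.
Ksp = [Ba^2+][F^-]^2
So Ksp = s × (2s)^2 = 4s^3
Ksp = 4 × (8.8 x 10^-3)^3 = 2.7 × 10^-6

2.7e-6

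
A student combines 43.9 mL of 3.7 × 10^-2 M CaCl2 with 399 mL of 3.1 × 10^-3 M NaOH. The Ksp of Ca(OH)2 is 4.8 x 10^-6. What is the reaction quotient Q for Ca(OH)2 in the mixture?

Total volume = 43.9 + 399 = 442.9 mL.
[Ca^2+] = 3.7 × 10^-2 × (43.9/442.9) = 3.67 × 10^-3 M
[OH^-] = 3.1 × 10^-3 × (399/442.9) = 2.79 × 10^-3 M
Ca(OH)2(s) ⇌ Ca^2+ + 2 OH^-, so Q = [Ca^2+][OH^-]^2
Q = (3.67 × 10^-3)(2.79 × 10^-3)^2 = 2.9 × 10^-8
Q < Ksp, so no precipitate of Ca(OH)2 forms.

2.9e-8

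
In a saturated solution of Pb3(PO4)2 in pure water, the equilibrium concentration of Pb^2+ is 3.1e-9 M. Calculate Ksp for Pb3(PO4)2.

Ksp ≈ 1.3 × 10^-43

Pb3(PO4)2(s) ⇌ 3 Pb^2+(aq) + 2 PO4^3-(aq)
Stoichiometry gives [PO4^3-] = (2/3)[Pb^2+] = 2.07 × 10^-9 M.
Ksp = [Pb^2+]^3[PO4^3-]^2
Ksp = (3.1 × 10^-9)^3 × (2.07 × 10^-9)^2 = 1.3 x 10^-43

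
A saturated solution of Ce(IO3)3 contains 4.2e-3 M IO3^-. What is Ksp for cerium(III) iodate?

1.0e-10

Ce(IO3)3(s) ⇌ Ce^3+(aq) + 3 IO3^-(aq)
Stoichiometry gives [Ce^3+] = (1/3)[IO3^-] = 1.40 x 10^-3 M.
Ksp = [Ce^3+][IO3^-]^3
Ksp = 1.40 x 10^-3 × (4.2 × 10^-3)^3 = 1.0 × 10^-10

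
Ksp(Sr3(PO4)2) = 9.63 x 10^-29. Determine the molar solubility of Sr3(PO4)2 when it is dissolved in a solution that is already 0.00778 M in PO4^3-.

Sr3(PO4)2(s) <=> 3 Sr^2+ + 2 PO4^3-
Ksp = [Sr^2+]^3[PO4^3-]^2
Let s be the molar solubility in this solution. [Sr^2+] = 3s, [PO4^3-] = 0.00778 + 2s ≈ 0.00778 (since the PO4^3- already present dominates).
Ksp ≈ (3s)^3 × (0.00778)^2
s = 3.89 × 10^-9 M
Check: 2s = 7.8 × 10^-9 ≪ 0.00778, so the approximation is valid.

s ≈ 3.89 x 10^-9 M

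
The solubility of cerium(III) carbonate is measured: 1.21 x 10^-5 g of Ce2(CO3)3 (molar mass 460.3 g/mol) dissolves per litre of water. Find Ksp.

Ksp ≈ 1.36 × 10^-36

Molar solubility s = (1.21 x 10^-5 g/L) / (460.3 g/mol) = 2.629 × 10^-8 M.
Ce2(CO3)3(s) <=> 2 Ce^3+(aq) + 3 CO3^2-(aq)
With molar solubility s: [Ce^3+] = 2s, [CO3^2-] = 3s.
Ksp = [Ce^3+]^2[CO3^2-]^3
Ksp = (2s)^2(3s)^3 = 108s^5
With s = 2.629 × 10^-8: Ksp = 1.36 × 10^-36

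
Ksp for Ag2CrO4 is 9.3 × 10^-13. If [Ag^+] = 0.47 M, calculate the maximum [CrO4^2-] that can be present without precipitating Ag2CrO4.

Ag2CrO4(s) <=> 2 Ag^+(aq) + CrO4^2-(aq)
Ksp = [Ag^+]^2[CrO4^2-]
Precipitation begins when Q = Ksp. With [Ag^+] = 0.47 M:
9.3 × 10^-13 = (0.47)^2 × [CrO4^2-]
[CrO4^2-] = (9.3 × 10^-13 / 2.21 × 10^-1) = 4.2 × 10^-12 M

[CrO4^2-] ≈ 4.2 x 10^-12 M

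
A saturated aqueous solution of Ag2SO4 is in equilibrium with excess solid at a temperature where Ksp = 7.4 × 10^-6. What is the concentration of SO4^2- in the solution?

[SO4^2-] = 1.2 x 10^-2 M

Ag2SO4(s) ⇌ 2 Ag^+(aq) + SO4^2-(aq)
Ksp = [Ag^+]^2[SO4^2-]
If s mol/L of Ag2SO4 dissolves, [Ag^+] = 2s and [SO4^2-] = s.
So Ksp = (2s)^2 × s = 4s^3
Solving, s = (7.4 × 10^-6/4)^(1/3) = 1.23 × 10^-2 M
[SO4^2-] = s = 1.2 x 10^-2 M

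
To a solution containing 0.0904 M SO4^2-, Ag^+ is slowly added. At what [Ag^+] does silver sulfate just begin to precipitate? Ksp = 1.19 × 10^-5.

1.15 × 10^-2 M

Ag2SO4(s) ⇌ 2 Ag^+(aq) + SO4^2-(aq)
Ksp = [Ag^+]^2[SO4^2-]
Precipitation begins when Q = Ksp. With [SO4^2-] = 0.0904 M:
1.19 × 10^-5 = (0.0904) × [Ag^+]^2
[Ag^+] = (1.19 × 10^-5 / 9.04 x 10^-2)^(1/2) = 1.15 × 10^-2 M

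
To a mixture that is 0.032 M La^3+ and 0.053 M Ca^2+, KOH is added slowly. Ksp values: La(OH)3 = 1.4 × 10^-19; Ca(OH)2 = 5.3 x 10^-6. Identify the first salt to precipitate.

La(OH)3

Precipitation of each salt starts when its ion product equals its Ksp.
For La(OH)3: 1.4 × 10^-19 = 0.032 × [OH^-]^3  ⇒  [OH^-] = 1.6 × 10^-6 M.
For Ca(OH)2: 5.3 x 10^-6 = 0.053 × [OH^-]^2  ⇒  [OH^-] = 1.0 × 10^-2 M.
The salt with the lower threshold [OH^-] precipitates first: La(OH)3.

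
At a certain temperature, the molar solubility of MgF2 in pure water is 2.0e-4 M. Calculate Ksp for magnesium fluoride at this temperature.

MgF2(s) ⇌ Mg^2+(aq) + 2 F^-(aq)
With molar solubility s: [Mg^2+] = s, [F^-] = 2s.
Ksp = [Mg^2+][F^-]^2
Ksp = s(2s)^2 = 4s^3
With s = 2.0 × 10^-4: Ksp = 3.2 × 10^-11

Ksp = 3.2e-11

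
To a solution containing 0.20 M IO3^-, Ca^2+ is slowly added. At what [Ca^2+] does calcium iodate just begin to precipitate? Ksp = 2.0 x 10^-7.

Ca(IO3)2(s) <=> Ca^2+(aq) + 2 IO3^-(aq)
Ksp = [Ca^2+][IO3^-]^2
Precipitation begins when Q = Ksp. With [IO3^-] = 0.20 M:
2.0 x 10^-7 = (0.20)^2 × [Ca^2+]
[Ca^2+] = (2.0 x 10^-7 / 4.00 × 10^-2) = 5.0 × 10^-6 M

[Ca^2+] = 5.0 × 10^-6 M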